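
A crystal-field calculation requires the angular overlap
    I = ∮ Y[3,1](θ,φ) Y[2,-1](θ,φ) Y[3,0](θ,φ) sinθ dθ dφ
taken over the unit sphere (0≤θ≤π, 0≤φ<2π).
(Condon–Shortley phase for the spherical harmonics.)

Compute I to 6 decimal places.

m-sum 0 ✓  L=8 even ✓  1≤3≤5 ✓
Π(2lᵢ+1) = 7×5×7 = 245
triangle coeff Δ(3,2,3) = 1/3780
Σ_t [0,2]: t=0:+1/24 t=1:−1/4 t=2:+1/24 = -1/6
(3j)²=4/105 [(3 2 3; 0 0 0)], sign=+1
Σ_t [0,1]: t=0:+1/8 t=1:−1/12 = 1/24
(3j)²=1/210 [(3 2 3; 1 -1 0)], sign=-1
⇒ 4πI² = 2/45
I = (-1)√(2/45/(4π)) = -0.05947080

-0.059471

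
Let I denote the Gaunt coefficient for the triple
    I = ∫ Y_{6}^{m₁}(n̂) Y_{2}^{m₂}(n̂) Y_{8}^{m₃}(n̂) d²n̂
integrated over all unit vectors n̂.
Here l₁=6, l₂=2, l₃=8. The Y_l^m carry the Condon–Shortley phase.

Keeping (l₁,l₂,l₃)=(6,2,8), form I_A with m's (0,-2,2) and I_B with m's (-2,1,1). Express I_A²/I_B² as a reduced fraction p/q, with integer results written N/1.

Same 6,2,8: normalisation and zero-m 3j drop out of the ratio.
A: Δ: 0! 12! 4! / 17! → 1/30940; sum: t=0:+1/12441600 = 1/12441600; 3j²(6 2 8; 0 -2 2) = Δ·Π!·Σ² = 3/442  (sign +1)
B: Δ: 0! 12! 4! / 17! → 1/30940; sum: t=0:+1/5806080 = 1/5806080; 3j²(6 2 8; -2 1 1) = Δ·Π!·Σ² = 9/884  (sign -1)
I_A²/I_B² = (3/442)/(9/884) = 2/3

2/3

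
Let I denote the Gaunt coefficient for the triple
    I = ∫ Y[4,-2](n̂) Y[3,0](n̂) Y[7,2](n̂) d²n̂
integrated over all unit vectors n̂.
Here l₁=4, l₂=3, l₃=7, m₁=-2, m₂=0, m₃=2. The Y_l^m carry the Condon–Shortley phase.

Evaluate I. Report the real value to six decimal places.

Rules hold: Σm=0, L=14 even, 1≤7≤7.
N = 9·7·15 = 945
Δ = 0!·8!·6!/15! = 1/45045
Racah Σ t=0..0: t=0:+1/20736 = 1/20736
⇒ 3j(4 3 7; 0 0 0)² = 35/1287, sgn -1
Racah Σ t=0..0: t=0:+1/51840 = 1/51840
⇒ 3j(4 3 7; -2 0 2)² = 8/429, sgn -1
4πI² = N·(3j₀)²·(3jₘ)² = 9800/20449
I = +1·√(0.479241/4π) = 0.19528643

0.195286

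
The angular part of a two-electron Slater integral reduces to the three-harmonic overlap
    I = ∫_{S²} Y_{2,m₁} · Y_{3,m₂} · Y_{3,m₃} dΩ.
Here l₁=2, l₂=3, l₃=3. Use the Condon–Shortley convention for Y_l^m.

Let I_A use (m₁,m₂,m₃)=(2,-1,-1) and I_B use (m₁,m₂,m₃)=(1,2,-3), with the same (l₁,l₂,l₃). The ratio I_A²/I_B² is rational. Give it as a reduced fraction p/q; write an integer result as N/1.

24/25

l's match ⇒ only the (l;m) 3-j factors differ between A and B.
A: triangle coeff Δ(2,3,3) = 1/3780; Σ_t [0,0]: t=0:+1/16 = 1/16; (3j)²=2/35 [(2 3 3; 2 -1 -1)], sign=+1
B: triangle coeff Δ(2,3,3) = 1/3780; Σ_t [1,1]: t=1:−1/48 = -1/48; (3j)²=5/84 [(2 3 3; 1 2 -3)], sign=-1
I_A²/I_B² = (2/35)/(5/84) = 24/25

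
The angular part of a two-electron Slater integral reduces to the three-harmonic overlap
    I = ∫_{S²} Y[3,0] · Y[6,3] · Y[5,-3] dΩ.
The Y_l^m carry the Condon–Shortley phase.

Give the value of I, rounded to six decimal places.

0.036034

Rules hold: Σm=0, L=14 even, 3≤5≤9.
N = 7·13·11 = 1001
Δ = 4!·2!·8!/15! = 1/675675
Racah Σ t=1..3: t=1:−1/8640 t=2:+1/2304 t=3:−1/8640 = 7/34560
⇒ 3j(3 6 5; 0 0 0)² = 7/429, sgn -1
Racah Σ t=1..3: t=1:−1/483840 t=2:+1/20160 t=3:−1/17280 = -1/96768
⇒ 3j(3 6 5; 0 3 -3)² = 1/1001, sgn -1
4πI² = N·(3j₀)²·(3jₘ)² = 7/429
I = +1·√(0.016317/4π) = 0.03603425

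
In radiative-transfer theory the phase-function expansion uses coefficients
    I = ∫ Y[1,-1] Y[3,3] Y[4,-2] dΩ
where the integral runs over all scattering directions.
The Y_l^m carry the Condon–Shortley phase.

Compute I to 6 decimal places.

Rules hold: Σm=0, L=8 even, 2≤4≤4.
N = 3·7·9 = 189
Δ = 0!·2!·6!/9! = 1/252
Racah Σ t=0..0: t=0:+1/36 = 1/36
⇒ 3j(1 3 4; 0 0 0)² = 4/63, sgn +1
Racah Σ t=0..0: t=0:+1/1440 = 1/1440
⇒ 3j(1 3 4; -1 3 -2)² = 1/252, sgn +1
4πI² = N·(3j₀)²·(3jₘ)² = 1/21
I = +1·√(0.047619/4π) = 0.06155813

0.061558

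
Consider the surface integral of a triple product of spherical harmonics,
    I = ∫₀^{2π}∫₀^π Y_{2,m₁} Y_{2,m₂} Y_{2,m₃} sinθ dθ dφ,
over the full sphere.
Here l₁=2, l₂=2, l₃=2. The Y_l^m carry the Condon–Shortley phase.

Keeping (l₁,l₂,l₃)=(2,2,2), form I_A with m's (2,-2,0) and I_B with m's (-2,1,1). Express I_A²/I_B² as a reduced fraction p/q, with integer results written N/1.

Same 2,2,2: normalisation and zero-m 3j drop out of the ratio.
A: Δ: 2! 2! 2! / 7! → 1/630; sum: t=0:+1/8 = 1/8; 3j²(2 2 2; 2 -2 0) = Δ·Π!·Σ² = 2/35  (sign +1)
B: Δ: 2! 2! 2! / 7! → 1/630; sum: t=2:+1/4 = 1/4; 3j²(2 2 2; -2 1 1) = Δ·Π!·Σ² = 3/35  (sign -1)
I_A²/I_B² = (2/35)/(3/35) = 2/3

2/3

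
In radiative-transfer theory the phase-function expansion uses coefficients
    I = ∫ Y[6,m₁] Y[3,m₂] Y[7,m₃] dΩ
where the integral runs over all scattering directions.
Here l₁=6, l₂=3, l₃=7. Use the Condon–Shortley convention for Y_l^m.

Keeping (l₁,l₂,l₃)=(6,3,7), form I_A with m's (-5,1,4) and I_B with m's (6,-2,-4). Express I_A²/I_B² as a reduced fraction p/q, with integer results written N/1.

169/30

Same 6,3,7: normalisation and zero-m 3j drop out of the ratio.
A: Δ: 2! 10! 4! / 17! → 1/2042040; sum: t=1:−1/21772800 t=2:+1/2903040 = 13/43545600; 3j²(6 3 7; -5 1 4) = Δ·Π!·Σ² = 143/7140  (sign -1)
B: Δ: 2! 10! 4! / 17! → 1/2042040; sum: t=0:+1/43545600 = 1/43545600; 3j²(6 3 7; 6 -2 -4) = Δ·Π!·Σ² = 11/3094  (sign -1)
I_A²/I_B² = (143/7140)/(11/3094) = 169/30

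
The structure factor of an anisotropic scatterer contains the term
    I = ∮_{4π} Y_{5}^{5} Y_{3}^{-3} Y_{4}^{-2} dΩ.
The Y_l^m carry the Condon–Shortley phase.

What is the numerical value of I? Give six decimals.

0.138791

m-sum 0 ✓  L=12 even ✓  2≤4≤8 ✓
Π(2lᵢ+1) = 11×7×9 = 693
triangle coeff Δ(5,3,4) = 1/180180
Σ_t [1,3]: t=1:−1/576 t=2:+1/144 t=3:−1/576 = 1/288
(3j)²=20/1001 [(5 3 4; 0 0 0)], sign=+1
Σ_t [0,0]: t=0:+1/34560 = 1/34560
(3j)²=5/286 [(5 3 4; 5 -3 -2)], sign=+1
⇒ 4πI² = 450/1859
I = (+1)√(450/1859/(4π)) = 0.13879110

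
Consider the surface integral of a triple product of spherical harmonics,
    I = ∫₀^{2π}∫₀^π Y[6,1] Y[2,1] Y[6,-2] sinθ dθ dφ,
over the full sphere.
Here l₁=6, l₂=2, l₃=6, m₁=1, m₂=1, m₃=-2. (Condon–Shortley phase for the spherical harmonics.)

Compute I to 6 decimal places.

Checks pass: Σm=0; 14 even; l₃=6∈[4,8].
(2·6+1)(2·2+1)(2·6+1) = 845
Δ: 2! 10! 2! / 15! → 1/90090
sum: t=0:+1/69120 t=1:−1/14400 t=2:+1/69120 = -7/172800
3j²(6 2 6; 0 0 0) = Δ·Π!·Σ² = 14/715  (sign -1)
sum: t=1:−1/34560 t=2:+1/60480 = -1/80640
3j²(6 2 6; 1 1 -2) = Δ·Π!·Σ² = 6/1001  (sign -1)
combine: 4πI² = 845·14/715·6/1001 = 12/121
take √, sign +1: I = 0.08883682

0.088837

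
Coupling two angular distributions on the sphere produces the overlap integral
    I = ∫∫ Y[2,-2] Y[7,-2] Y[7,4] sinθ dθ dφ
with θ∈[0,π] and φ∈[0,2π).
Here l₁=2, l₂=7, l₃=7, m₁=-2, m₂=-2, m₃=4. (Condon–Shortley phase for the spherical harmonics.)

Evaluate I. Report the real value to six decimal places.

-0.163963

Checks pass: Σm=0; 16 even; l₃=7∈[5,9].
(2·2+1)(2·7+1)(2·7+1) = 1125
Δ: 2! 2! 12! / 17! → 1/185640
sum: t=0:+1/2419200 t=1:−1/518400 t=2:+1/2419200 = -1/907200
3j²(2 7 7; 0 0 0) = Δ·Π!·Σ² = 56/3315  (sign +1)
sum: t=2:+1/8709120 = 1/8709120
3j²(2 7 7; -2 -2 4) = Δ·Π!·Σ² = 55/3094  (sign -1)
combine: 4πI² = 1125·56/3315·55/3094 = 16500/48841
take √, sign -1: I = -0.16396259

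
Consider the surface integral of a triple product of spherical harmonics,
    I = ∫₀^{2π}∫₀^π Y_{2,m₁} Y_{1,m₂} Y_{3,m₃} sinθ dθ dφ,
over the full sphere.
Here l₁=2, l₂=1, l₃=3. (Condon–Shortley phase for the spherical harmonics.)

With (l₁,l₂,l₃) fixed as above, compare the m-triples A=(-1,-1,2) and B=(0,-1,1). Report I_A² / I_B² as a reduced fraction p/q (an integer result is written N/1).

Shared (l₁,l₂,l₃)=(2,1,3): N and (l;000)² cancel in I_A²/I_B².
A: Δ = 0!·4!·2!/7! = 1/105; Racah Σ t=0..0: t=0:+1/12 = 1/12; ⇒ 3j(2 1 3; -1 -1 2)² = 2/21, sgn -1
B: Δ = 0!·4!·2!/7! = 1/105; Racah Σ t=0..0: t=0:+1/8 = 1/8; ⇒ 3j(2 1 3; 0 -1 1)² = 2/35, sgn +1
I_A²/I_B² = (2/21)/(2/35) = 5/3

5/3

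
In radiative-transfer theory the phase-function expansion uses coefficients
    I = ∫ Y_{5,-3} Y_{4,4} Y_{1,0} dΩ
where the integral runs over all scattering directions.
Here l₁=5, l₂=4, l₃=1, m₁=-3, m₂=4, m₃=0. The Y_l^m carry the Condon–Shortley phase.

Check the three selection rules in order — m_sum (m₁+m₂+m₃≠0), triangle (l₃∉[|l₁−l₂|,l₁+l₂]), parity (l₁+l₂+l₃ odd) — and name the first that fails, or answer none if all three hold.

Σmᵢ = 1  ✗
l₃∈[|l₁−l₂|,l₁+l₂]=[1,9], have l₃=1
Σlᵢ = 10 ⇒ even

m_sum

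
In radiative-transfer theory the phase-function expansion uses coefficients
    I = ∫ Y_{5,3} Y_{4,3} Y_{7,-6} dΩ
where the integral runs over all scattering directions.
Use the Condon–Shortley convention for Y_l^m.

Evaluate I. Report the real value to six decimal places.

Checks pass: Σm=0; 16 even; l₃=7∈[1,9].
(2·5+1)(2·4+1)(2·7+1) = 1485
Δ: 2! 8! 6! / 17! → 1/6126120
sum: t=0:+1/69120 t=1:−1/20736 t=2:+1/69120 = -1/51840
3j²(5 4 7; 0 0 0) = Δ·Π!·Σ² = 280/21879  (sign +1)
sum: t=1:−1/3628800 t=2:+1/9676800 = -1/5806080
3j²(5 4 7; 3 3 -6) = Δ·Π!·Σ² = 5/408  (sign +1)
combine: 4πI² = 1485·280/21879·5/408 = 875/3757
take √, sign +1: I = 0.13613773

0.136138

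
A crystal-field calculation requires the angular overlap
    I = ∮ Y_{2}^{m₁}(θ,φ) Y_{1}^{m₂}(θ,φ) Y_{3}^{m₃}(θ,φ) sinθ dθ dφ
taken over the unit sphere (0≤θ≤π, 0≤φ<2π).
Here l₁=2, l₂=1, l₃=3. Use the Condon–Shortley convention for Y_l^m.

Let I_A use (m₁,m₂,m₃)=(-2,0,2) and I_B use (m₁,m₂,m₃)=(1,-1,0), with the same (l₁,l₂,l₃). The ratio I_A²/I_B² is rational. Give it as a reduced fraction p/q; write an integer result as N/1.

Shared (l₁,l₂,l₃)=(2,1,3): N and (l;000)² cancel in I_A²/I_B².
A: Δ = 0!·4!·2!/7! = 1/105; Racah Σ t=0..0: t=0:+1/24 = 1/24; ⇒ 3j(2 1 3; -2 0 2)² = 1/21, sgn -1
B: Δ = 0!·4!·2!/7! = 1/105; Racah Σ t=0..0: t=0:+1/12 = 1/12; ⇒ 3j(2 1 3; 1 -1 0)² = 1/35, sgn -1
I_A²/I_B² = (1/21)/(1/35) = 5/3

5/3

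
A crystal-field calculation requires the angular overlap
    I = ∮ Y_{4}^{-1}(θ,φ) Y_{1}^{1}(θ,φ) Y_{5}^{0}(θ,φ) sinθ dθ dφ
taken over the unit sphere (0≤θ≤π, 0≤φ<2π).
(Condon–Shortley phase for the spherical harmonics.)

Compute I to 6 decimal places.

0.155288

Checks pass: Σm=0; 10 even; l₃=5∈[3,5].
(2·4+1)(2·1+1)(2·5+1) = 297
Δ: 0! 8! 2! / 11! → 1/495
sum: t=0:+1/576 = 1/576
3j²(4 1 5; 0 0 0) = Δ·Π!·Σ² = 5/99  (sign -1)
sum: t=0:+1/1440 = 1/1440
3j²(4 1 5; -1 1 0) = Δ·Π!·Σ² = 2/99  (sign -1)
combine: 4πI² = 297·5/99·2/99 = 10/33
take √, sign +1: I = 0.15528807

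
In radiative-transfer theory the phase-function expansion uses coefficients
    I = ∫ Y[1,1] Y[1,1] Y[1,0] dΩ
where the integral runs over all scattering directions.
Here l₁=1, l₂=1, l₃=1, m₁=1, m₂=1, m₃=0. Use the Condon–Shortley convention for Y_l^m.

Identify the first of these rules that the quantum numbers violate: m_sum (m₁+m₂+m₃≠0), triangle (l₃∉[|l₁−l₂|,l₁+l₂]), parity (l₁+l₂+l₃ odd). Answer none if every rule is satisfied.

m_sum

azimuthal sum: 1 + 1 + 0 = 2  ✗
0 ≤ 1 ≤ 2 (triangle on l)
L = 1 + 1 + 1 = 3 (odd)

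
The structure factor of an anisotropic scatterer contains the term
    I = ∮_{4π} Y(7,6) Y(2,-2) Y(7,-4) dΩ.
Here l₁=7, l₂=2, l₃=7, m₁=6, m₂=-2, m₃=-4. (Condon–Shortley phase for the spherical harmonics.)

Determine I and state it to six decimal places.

-0.106948

Checks pass: Σm=0; 16 even; l₃=7∈[5,9].
(2·7+1)(2·2+1)(2·7+1) = 1125
Δ: 2! 12! 2! / 17! → 1/185640
sum: t=0:+1/2419200 t=1:−1/518400 t=2:+1/2419200 = -1/907200
3j²(7 2 7; 0 0 0) = Δ·Π!·Σ² = 56/3315  (sign +1)
sum: t=0:+1/159667200 = 1/159667200
3j²(7 2 7; 6 -2 -4) = Δ·Π!·Σ² = 9/1190  (sign -1)
combine: 4πI² = 1125·56/3315·9/1190 = 540/3757
take √, sign -1: I = -0.10694768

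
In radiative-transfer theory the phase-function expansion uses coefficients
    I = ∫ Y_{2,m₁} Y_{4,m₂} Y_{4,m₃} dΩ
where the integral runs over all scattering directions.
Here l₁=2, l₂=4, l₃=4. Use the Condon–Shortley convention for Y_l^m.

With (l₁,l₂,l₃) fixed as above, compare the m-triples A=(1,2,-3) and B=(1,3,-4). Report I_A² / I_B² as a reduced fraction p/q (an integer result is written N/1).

25/28

Same 2,4,4: normalisation and zero-m 3j drop out of the ratio.
A: Δ: 2! 2! 6! / 11! → 1/13860; sum: t=0:+1/1440 t=1:−1/240 = -1/288; 3j²(2 4 4; 1 2 -3) = Δ·Π!·Σ² = 5/132  (sign +1)
B: Δ: 2! 2! 6! / 11! → 1/13860; sum: t=1:−1/1440 = -1/1440; 3j²(2 4 4; 1 3 -4) = Δ·Π!·Σ² = 7/165  (sign -1)
I_A²/I_B² = (5/132)/(7/165) = 25/28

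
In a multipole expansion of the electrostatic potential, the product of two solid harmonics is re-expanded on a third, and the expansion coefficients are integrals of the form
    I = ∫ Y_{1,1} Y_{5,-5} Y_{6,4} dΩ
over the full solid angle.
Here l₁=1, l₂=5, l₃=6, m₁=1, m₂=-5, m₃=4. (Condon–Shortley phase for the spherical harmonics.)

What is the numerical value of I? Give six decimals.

Rules hold: Σm=0, L=12 even, 4≤6≤6.
N = 3·11·13 = 429
Δ = 0!·2!·10!/13! = 1/858
Racah Σ t=0..0: t=0:+1/14400 = 1/14400
⇒ 3j(1 5 6; 0 0 0)² = 6/143, sgn +1
Racah Σ t=0..0: t=0:+1/7257600 = 1/7257600
⇒ 3j(1 5 6; 1 -5 4)² = 1/858, sgn +1
4πI² = N·(3j₀)²·(3jₘ)² = 3/143
I = +1·√(0.020979/4π) = 0.04085899

0.040859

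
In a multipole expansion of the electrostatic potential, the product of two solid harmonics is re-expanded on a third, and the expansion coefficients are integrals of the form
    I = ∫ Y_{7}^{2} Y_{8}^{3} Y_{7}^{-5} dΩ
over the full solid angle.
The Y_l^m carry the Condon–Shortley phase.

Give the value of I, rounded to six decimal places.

-0.104896

Checks pass: Σm=0; 22 even; l₃=7∈[1,15].
(2·7+1)(2·8+1)(2·7+1) = 3825
Δ: 8! 6! 8! / 23! → 1/22086194130
sum: t=1:−1/18289152000 t=2:+1/248832000 t=3:−1/24883200 t=4:+1/11943936 t=5:−1/24883200 t=6:+1/248832000 t=7:−1/18289152000 = 11/975421440
3j²(7 8 7; 0 0 0) = Δ·Π!·Σ² = 1750/289731  (sign -1)
sum: t=3:−1/1393459200 t=4:+1/348364800 t=5:−1/746496000 = 17/20901888000
3j²(7 8 7; 2 3 -5) = Δ·Π!·Σ² = 34/5681  (sign +1)
combine: 4πI² = 3825·1750/289731·34/5681 = 4462500/32273761
take √, sign -1: I = -0.10489611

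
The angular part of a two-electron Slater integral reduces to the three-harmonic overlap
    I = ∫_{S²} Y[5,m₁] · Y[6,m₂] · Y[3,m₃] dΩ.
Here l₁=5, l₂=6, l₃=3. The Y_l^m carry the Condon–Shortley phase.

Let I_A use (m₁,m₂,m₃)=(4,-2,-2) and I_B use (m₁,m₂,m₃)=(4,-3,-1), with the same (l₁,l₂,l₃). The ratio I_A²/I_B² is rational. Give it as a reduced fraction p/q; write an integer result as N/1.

Same 5,6,3: normalisation and zero-m 3j drop out of the ratio.
A: Δ: 8! 2! 4! / 15! → 1/675675; sum: t=0:+1/967680 t=1:−1/60480 = -1/64512; 3j²(5 6 3; 4 -2 -2) = Δ·Π!·Σ² = 15/1001  (sign +1)
B: Δ: 8! 2! 4! / 15! → 1/675675; sum: t=0:+1/241920 t=1:−1/40320 = -1/48384; 3j²(5 6 3; 4 -3 -1) = Δ·Π!·Σ² = 24/1001  (sign -1)
I_A²/I_B² = (15/1001)/(24/1001) = 5/8

5/8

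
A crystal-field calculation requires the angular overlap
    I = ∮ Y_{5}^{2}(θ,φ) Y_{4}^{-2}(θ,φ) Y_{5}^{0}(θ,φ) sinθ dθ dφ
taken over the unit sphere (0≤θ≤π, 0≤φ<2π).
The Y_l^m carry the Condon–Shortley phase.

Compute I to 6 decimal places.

-0.099440

m-sum 0 ✓  L=14 even ✓  1≤5≤9 ✓
Π(2lᵢ+1) = 11×9×11 = 1089
triangle coeff Δ(5,4,5) = 1/3153150
Σ_t [0,4]: t=0:+1/69120 t=1:−1/1728 t=2:+1/576 t=3:−1/1728 t=4:+1/69120 = 7/11520
(3j)²=2/143 [(5 4 5; 0 0 0)], sign=-1
Σ_t [0,2]: t=0:+1/3456 t=1:−1/1728 t=2:+1/11520 = -7/34560
(3j)²=7/858 [(5 4 5; 2 -2 0)], sign=+1
⇒ 4πI² = 21/169
I = (-1)√(21/169/(4π)) = -0.09944006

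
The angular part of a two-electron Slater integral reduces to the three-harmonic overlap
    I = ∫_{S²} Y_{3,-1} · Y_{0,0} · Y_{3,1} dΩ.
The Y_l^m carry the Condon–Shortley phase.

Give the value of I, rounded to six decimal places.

Checks pass: Σm=0; 6 even; l₃=3∈[3,3].
(2·3+1)(2·0+1)(2·3+1) = 49
Δ: 0! 6! 0! / 7! → 1/7
sum: t=0:+1/36 = 1/36
3j²(3 0 3; 0 0 0) = Δ·Π!·Σ² = 1/7  (sign -1)
sum: t=0:+1/48 = 1/48
3j²(3 0 3; -1 0 1) = Δ·Π!·Σ² = 1/7  (sign +1)
combine: 4πI² = 49·1/7·1/7 = 1/1
take √, sign -1: I = -0.28209479

-0.282095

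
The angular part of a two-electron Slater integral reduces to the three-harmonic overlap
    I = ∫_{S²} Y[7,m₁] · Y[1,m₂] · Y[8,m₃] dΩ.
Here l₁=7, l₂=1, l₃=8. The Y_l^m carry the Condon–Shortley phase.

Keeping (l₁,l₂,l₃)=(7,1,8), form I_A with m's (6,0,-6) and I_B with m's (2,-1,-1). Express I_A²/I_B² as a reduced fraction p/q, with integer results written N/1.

Same 7,1,8: normalisation and zero-m 3j drop out of the ratio.
A: Δ: 0! 14! 2! / 17! → 1/2040; sum: t=0:+1/6227020800 = 1/6227020800; 3j²(7 1 8; 6 0 -6) = Δ·Π!·Σ² = 7/510  (sign +1)
B: Δ: 0! 14! 2! / 17! → 1/2040; sum: t=0:+1/87091200 = 1/87091200; 3j²(7 1 8; 2 -1 -1) = Δ·Π!·Σ² = 7/680  (sign -1)
I_A²/I_B² = (7/510)/(7/680) = 4/3

4/3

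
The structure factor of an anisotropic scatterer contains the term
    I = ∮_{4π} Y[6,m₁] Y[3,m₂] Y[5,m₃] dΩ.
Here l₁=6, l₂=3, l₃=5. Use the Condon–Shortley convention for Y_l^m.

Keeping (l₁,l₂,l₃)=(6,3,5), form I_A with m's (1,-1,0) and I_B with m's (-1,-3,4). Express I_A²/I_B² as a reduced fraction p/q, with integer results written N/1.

7/6

Shared (l₁,l₂,l₃)=(6,3,5): N and (l;000)² cancel in I_A²/I_B².
A: Δ = 4!·8!·2!/15! = 1/675675; Racah Σ t=0..2: t=0:+1/34560 t=1:−1/3456 t=2:+1/5760 = -1/11520; ⇒ 3j(6 3 5; 1 -1 0)² = 2/429, sgn +1
B: Δ = 4!·8!·2!/15! = 1/675675; Racah Σ t=0..0: t=0:+1/241920 = 1/241920; ⇒ 3j(6 3 5; -1 -3 4)² = 4/1001, sgn -1
I_A²/I_B² = (2/429)/(4/1001) = 7/6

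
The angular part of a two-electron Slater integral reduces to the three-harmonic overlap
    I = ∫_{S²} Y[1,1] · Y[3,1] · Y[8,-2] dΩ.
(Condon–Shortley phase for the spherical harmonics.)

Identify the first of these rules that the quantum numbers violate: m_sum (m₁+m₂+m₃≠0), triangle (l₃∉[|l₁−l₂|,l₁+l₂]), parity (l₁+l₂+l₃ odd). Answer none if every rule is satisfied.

triangle

m₁+m₂+m₃ = 1 + 1 − 2 = 0  ✓
triangle: |1−3|=2 ≤ l₃=8 ≤ 1+3=4  ✗
parity: l₁+l₂+l₃ = 12 is even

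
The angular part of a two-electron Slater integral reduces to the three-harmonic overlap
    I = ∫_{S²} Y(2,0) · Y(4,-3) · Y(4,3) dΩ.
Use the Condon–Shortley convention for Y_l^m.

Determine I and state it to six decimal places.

0.057344

Checks pass: Σm=0; 10 even; l₃=4∈[2,6].
(2·2+1)(2·4+1)(2·4+1) = 405
Δ: 2! 2! 6! / 11! → 1/13860
sum: t=0:+1/192 t=1:−1/36 t=2:+1/192 = -5/288
3j²(2 4 4; 0 0 0) = Δ·Π!·Σ² = 20/693  (sign -1)
sum: t=0:+1/480 t=1:−1/720 = 1/1440
3j²(2 4 4; 0 -3 3) = Δ·Π!·Σ² = 7/1980  (sign -1)
combine: 4πI² = 405·20/693·7/1980 = 5/121
take √, sign +1: I = 0.05734392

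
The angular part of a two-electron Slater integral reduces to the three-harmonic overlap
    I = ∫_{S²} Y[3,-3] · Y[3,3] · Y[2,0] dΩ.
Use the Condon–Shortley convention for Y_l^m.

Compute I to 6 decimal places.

0.210261

m-sum 0 ✓  L=8 even ✓  0≤2≤6 ✓
Π(2lᵢ+1) = 7×7×5 = 245
triangle coeff Δ(3,3,2) = 1/3780
Σ_t [1,3]: t=1:−1/24 t=2:+1/4 t=3:−1/24 = 1/6
(3j)²=4/105 [(3 3 2; 0 0 0)], sign=+1
Σ_t [4,4]: t=4:+1/96 = 1/96
(3j)²=5/84 [(3 3 2; -3 3 0)], sign=+1
⇒ 4πI² = 5/9
I = (+1)√(5/9/(4π)) = 0.21026104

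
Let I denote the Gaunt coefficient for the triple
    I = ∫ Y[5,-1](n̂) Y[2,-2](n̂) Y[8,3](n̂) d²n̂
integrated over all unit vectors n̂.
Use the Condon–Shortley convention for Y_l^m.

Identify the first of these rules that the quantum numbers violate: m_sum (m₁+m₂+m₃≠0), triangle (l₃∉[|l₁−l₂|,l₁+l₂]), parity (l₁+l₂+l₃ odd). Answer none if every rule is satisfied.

Σmᵢ = 0  ✓
l₃∈[|l₁−l₂|,l₁+l₂]=[3,7], have l₃=8  ✗
Σlᵢ = 15 ⇒ odd

triangle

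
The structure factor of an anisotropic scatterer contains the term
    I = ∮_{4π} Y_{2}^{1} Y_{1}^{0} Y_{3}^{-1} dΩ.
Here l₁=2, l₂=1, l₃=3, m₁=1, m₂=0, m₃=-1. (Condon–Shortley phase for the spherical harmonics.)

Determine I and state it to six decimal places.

Checks pass: Σm=0; 6 even; l₃=3∈[1,3].
(2·2+1)(2·1+1)(2·3+1) = 105
Δ: 0! 4! 2! / 7! → 1/105
sum: t=0:+1/4 = 1/4
3j²(2 1 3; 0 0 0) = Δ·Π!·Σ² = 3/35  (sign -1)
sum: t=0:+1/6 = 1/6
3j²(2 1 3; 1 0 -1) = Δ·Π!·Σ² = 8/105  (sign +1)
combine: 4πI² = 105·3/35·8/105 = 24/35
take √, sign -1: I = -0.23359668

-0.233597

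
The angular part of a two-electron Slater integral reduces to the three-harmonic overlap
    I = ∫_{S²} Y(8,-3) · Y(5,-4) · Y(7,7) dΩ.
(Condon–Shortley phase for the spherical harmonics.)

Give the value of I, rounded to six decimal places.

Rules hold: Σm=0, L=20 even, 3≤7≤13.
N = 17·11·15 = 2805
Δ = 6!·10!·4!/21! = 1/814773960
Racah Σ t=1..5: t=1:−1/87091200 t=2:+1/4976640 t=3:−1/2073600 t=4:+1/4976640 t=5:−1/87091200 = -1/9676800
⇒ 3j(8 5 7; 0 0 0)² = 360/46189, sgn +1
Racah Σ t=1..1: t=1:−1/10450944000 = -1/10450944000
⇒ 3j(8 5 7; -3 -4 7)² = 11/6460, sgn -1
4πI² = N·(3j₀)²·(3jₘ)² = 2970/79781
I = -1·√(0.0372269/4π) = -0.05442815

-0.054428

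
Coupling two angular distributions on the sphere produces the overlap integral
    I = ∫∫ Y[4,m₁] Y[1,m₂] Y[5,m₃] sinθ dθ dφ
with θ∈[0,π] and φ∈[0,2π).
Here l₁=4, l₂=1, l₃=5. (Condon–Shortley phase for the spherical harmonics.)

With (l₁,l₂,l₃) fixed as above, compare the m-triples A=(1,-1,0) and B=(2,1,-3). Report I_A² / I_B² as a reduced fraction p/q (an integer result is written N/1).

5/14

l's match ⇒ only the (l;m) 3-j factors differ between A and B.
A: triangle coeff Δ(4,1,5) = 1/495; Σ_t [0,0]: t=0:+1/1440 = 1/1440; (3j)²=2/99 [(4 1 5; 1 -1 0)], sign=-1
B: triangle coeff Δ(4,1,5) = 1/495; Σ_t [0,0]: t=0:+1/2880 = 1/2880; (3j)²=28/495 [(4 1 5; 2 1 -3)], sign=+1
I_A²/I_B² = (2/99)/(28/495) = 5/14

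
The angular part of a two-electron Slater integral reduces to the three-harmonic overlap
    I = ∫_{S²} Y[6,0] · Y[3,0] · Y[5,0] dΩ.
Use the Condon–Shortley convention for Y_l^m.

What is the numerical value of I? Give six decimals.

m-sum 0 ✓  L=14 even ✓  3≤5≤9 ✓
Π(2lᵢ+1) = 13×7×11 = 1001
triangle coeff Δ(6,3,5) = 1/675675
Σ_t [1,3]: t=1:−1/8640 t=2:+1/2304 t=3:−1/8640 = 7/34560
(3j)²=7/429 [(6 3 5; 0 0 0)], sign=-1
(m-triple is (0,0,0) — same symbol as above.)
⇒ 4πI² = 343/1287
I = (+1)√(343/1287/(4π)) = 0.14563067

0.145631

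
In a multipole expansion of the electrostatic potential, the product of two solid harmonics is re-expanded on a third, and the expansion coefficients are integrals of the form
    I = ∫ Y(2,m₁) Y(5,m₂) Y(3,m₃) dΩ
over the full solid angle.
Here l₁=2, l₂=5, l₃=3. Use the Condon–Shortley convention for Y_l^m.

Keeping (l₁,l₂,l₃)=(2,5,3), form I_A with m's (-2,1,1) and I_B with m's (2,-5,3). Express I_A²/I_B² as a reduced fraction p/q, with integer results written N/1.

Same 2,5,3: normalisation and zero-m 3j drop out of the ratio.
A: Δ: 4! 0! 6! / 11! → 1/2310; sum: t=4:+1/1152 = 1/1152; 3j²(2 5 3; -2 1 1) = Δ·Π!·Σ² = 1/154  (sign +1)
B: Δ: 4! 0! 6! / 11! → 1/2310; sum: t=0:+1/17280 = 1/17280; 3j²(2 5 3; 2 -5 3) = Δ·Π!·Σ² = 1/11  (sign +1)
I_A²/I_B² = (1/154)/(1/11) = 1/14

1/14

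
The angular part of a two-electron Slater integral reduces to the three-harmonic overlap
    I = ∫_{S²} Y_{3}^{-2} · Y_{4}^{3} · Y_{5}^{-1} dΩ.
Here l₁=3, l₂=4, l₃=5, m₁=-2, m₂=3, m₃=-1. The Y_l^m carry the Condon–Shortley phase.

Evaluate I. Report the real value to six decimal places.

0.160929

Rules hold: Σm=0, L=12 even, 1≤5≤7.
N = 7·9·11 = 693
Δ = 2!·4!·6!/13! = 1/180180
Racah Σ t=0..2: t=0:+1/576 t=1:−1/144 t=2:+1/576 = -1/288
⇒ 3j(3 4 5; 0 0 0)² = 20/1001, sgn +1
Racah Σ t=1..2: t=1:−1/17280 t=2:+1/1440 = 11/17280
⇒ 3j(3 4 5; -2 3 -1)² = 11/468, sgn +1
4πI² = N·(3j₀)²·(3jₘ)² = 55/169
I = +1·√(0.325444/4π) = 0.16092854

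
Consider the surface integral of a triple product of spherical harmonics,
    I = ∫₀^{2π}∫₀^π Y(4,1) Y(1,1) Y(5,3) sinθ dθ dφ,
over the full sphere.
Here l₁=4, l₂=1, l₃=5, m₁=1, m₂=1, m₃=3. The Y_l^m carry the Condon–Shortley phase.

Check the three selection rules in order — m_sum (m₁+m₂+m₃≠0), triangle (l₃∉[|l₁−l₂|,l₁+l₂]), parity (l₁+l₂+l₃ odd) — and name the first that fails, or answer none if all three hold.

m_sum

m₁+m₂+m₃ = 1 + 1 + 3 = 5  ✗
triangle: |4−1|=3 ≤ l₃=5 ≤ 4+1=5
parity: l₁+l₂+l₃ = 10 is even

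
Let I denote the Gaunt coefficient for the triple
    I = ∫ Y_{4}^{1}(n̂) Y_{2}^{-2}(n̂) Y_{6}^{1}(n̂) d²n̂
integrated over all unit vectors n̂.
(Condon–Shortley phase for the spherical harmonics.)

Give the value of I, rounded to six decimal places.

-0.094091

Checks pass: Σm=0; 12 even; l₃=6∈[2,6].
(2·4+1)(2·2+1)(2·6+1) = 585
Δ: 0! 8! 4! / 13! → 1/6435
sum: t=0:+1/2304 = 1/2304
3j²(4 2 6; 0 0 0) = Δ·Π!·Σ² = 5/143  (sign +1)
sum: t=0:+1/17280 = 1/17280
3j²(4 2 6; 1 -2 1) = Δ·Π!·Σ² = 7/1287  (sign -1)
combine: 4πI² = 585·5/143·7/1287 = 175/1573
take √, sign -1: I = -0.09409136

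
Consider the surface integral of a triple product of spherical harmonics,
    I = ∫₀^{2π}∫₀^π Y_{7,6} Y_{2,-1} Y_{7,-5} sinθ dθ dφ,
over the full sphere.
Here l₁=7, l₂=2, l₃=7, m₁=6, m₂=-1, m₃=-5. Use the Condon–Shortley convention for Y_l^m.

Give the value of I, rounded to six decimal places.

0.196071

m-sum 0 ✓  L=16 even ✓  5≤7≤9 ✓
Π(2lᵢ+1) = 15×5×15 = 1125
triangle coeff Δ(7,2,7) = 1/185640
Σ_t [0,2]: t=0:+1/2419200 t=1:−1/518400 t=2:+1/2419200 = -1/907200
(3j)²=56/3315 [(7 2 7; 0 0 0)], sign=+1
Σ_t [0,1]: t=0:+1/79833600 t=1:−1/958003200 = 1/87091200
(3j)²=121/4760 [(7 2 7; 6 -1 -5)], sign=+1
⇒ 4πI² = 1815/3757
I = (+1)√(1815/3757/(4π)) = 0.19607074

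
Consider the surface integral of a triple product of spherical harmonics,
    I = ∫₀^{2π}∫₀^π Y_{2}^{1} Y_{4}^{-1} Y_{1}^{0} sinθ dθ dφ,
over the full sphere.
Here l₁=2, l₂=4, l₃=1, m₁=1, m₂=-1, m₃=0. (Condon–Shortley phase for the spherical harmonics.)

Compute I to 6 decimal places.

triangle: need 2≤l₃≤6, have 1; I=0

0.000000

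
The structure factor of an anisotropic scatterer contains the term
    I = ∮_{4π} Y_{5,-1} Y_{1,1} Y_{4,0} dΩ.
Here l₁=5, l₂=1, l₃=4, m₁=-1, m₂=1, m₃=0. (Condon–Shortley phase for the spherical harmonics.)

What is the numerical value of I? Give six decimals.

-0.190188

m-sum 0 ✓  L=10 even ✓  4≤4≤6 ✓
Π(2lᵢ+1) = 11×3×9 = 297
triangle coeff Δ(5,1,4) = 1/495
Σ_t [1,1]: t=1:−1/576 = -1/576
(3j)²=5/99 [(5 1 4; 0 0 0)], sign=-1
Σ_t [2,2]: t=2:+1/1152 = 1/1152
(3j)²=1/33 [(5 1 4; -1 1 0)], sign=+1
⇒ 4πI² = 5/11
I = (-1)√(5/11/(4π)) = -0.19018827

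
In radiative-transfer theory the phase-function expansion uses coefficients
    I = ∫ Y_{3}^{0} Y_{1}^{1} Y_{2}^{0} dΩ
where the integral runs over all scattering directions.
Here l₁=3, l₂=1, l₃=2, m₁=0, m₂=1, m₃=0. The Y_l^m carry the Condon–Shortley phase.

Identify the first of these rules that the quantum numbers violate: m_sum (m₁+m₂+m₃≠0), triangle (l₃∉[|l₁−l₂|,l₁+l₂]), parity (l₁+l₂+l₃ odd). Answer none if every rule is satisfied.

m₁+m₂+m₃ = 0 + 1 + 0 = 1  ✗
triangle: |3−1|=2 ≤ l₃=2 ≤ 3+1=4
parity: l₁+l₂+l₃ = 6 is even

m_sum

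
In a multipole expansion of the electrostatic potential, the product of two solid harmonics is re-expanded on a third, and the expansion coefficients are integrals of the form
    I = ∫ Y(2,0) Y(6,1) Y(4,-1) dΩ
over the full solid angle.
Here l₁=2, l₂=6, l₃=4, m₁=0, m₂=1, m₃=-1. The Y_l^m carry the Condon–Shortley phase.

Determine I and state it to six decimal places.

m-sum 0 ✓  L=12 even ✓  4≤4≤8 ✓
Π(2lᵢ+1) = 5×13×9 = 585
triangle coeff Δ(2,6,4) = 1/6435
Σ_t [2,2]: t=2:+1/2304 = 1/2304
(3j)²=5/143 [(2 6 4; 0 0 0)], sign=+1
Σ_t [2,2]: t=2:+1/2880 = 1/2880
(3j)²=14/429 [(2 6 4; 0 1 -1)], sign=-1
⇒ 4πI² = 1050/1573
I = (-1)√(1050/1573/(4π)) = -0.23047581

-0.230476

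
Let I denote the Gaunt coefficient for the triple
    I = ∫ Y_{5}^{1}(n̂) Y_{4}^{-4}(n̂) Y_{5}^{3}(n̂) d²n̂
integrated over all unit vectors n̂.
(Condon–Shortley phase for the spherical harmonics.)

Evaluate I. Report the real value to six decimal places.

m-sum 0 ✓  L=14 even ✓  1≤5≤9 ✓
Π(2lᵢ+1) = 11×9×11 = 1089
triangle coeff Δ(5,4,5) = 1/3153150
Σ_t [0,4]: t=0:+1/69120 t=1:−1/1728 t=2:+1/576 t=3:−1/1728 t=4:+1/69120 = 7/11520
(3j)²=2/143 [(5 4 5; 0 0 0)], sign=-1
Σ_t [0,0]: t=0:+1/27648 = 1/27648
(3j)²=10/429 [(5 4 5; 1 -4 3)], sign=+1
⇒ 4πI² = 60/169
I = (-1)√(60/169/(4π)) = -0.16808437

-0.168084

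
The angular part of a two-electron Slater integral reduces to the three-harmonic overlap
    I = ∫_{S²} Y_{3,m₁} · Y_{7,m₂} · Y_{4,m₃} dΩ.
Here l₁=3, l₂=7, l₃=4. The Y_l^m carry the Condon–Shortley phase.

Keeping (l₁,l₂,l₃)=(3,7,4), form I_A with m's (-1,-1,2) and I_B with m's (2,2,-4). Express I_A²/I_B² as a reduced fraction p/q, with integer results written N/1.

Shared (l₁,l₂,l₃)=(3,7,4): N and (l;000)² cancel in I_A²/I_B².
A: Δ = 6!·0!·8!/15! = 1/45045; Racah Σ t=4..4: t=4:+1/69120 = 1/69120; ⇒ 3j(3 7 4; -1 -1 2)² = 4/429, sgn +1
B: Δ = 6!·0!·8!/15! = 1/45045; Racah Σ t=1..1: t=1:−1/4838400 = -1/4838400; ⇒ 3j(3 7 4; 2 2 -4)² = 1/5005, sgn -1
I_A²/I_B² = (4/429)/(1/5005) = 140/3

140/3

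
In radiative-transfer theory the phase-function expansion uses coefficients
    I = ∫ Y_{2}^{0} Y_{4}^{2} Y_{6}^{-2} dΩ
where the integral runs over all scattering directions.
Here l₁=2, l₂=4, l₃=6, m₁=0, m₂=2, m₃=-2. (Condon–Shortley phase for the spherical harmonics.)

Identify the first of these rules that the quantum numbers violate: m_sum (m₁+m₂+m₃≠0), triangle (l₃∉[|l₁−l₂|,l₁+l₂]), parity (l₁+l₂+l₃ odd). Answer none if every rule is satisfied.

none

Σmᵢ = 0  ✓
l₃∈[|l₁−l₂|,l₁+l₂]=[2,6], have l₃=6  ✓
Σlᵢ = 12 ⇒ even  ✓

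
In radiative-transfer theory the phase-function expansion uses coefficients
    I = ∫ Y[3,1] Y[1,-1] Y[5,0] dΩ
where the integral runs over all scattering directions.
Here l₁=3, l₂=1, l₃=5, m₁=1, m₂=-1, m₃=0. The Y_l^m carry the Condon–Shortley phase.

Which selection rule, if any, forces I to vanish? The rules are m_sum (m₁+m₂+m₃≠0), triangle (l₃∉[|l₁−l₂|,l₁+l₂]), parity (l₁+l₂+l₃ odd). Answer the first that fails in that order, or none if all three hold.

triangle

Σmᵢ = 0  ✓
l₃∈[|l₁−l₂|,l₁+l₂]=[2,4], have l₃=5  ✗
Σlᵢ = 9 ⇒ odd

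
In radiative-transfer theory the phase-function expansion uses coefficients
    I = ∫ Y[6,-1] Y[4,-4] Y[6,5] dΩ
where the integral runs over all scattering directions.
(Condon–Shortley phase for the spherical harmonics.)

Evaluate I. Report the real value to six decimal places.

m-sum 0 ✓  L=16 even ✓  2≤6≤10 ✓
Π(2lᵢ+1) = 13×9×13 = 1521
triangle coeff Δ(6,4,6) = 1/15315300
Σ_t [0,4]: t=0:+1/829440 t=1:−1/25920 t=2:+1/9216 t=3:−1/25920 t=4:+1/829440 = 7/207360
(3j)²=28/2431 [(6 4 6; 0 0 0)], sign=+1
Σ_t [0,0]: t=0:+1/2903040 = 1/2903040
(3j)²=5/663 [(6 4 6; -1 -4 5)], sign=-1
⇒ 4πI² = 420/3179
I = (-1)√(420/3179/(4π)) = -0.10253555

-0.102536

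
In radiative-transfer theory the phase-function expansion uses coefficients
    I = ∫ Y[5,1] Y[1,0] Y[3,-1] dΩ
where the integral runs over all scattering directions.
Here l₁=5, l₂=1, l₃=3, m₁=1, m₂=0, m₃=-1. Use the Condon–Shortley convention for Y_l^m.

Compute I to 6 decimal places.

0.000000

l₃=3 ∉ [4,6] — triangle fails ⇒ I = 0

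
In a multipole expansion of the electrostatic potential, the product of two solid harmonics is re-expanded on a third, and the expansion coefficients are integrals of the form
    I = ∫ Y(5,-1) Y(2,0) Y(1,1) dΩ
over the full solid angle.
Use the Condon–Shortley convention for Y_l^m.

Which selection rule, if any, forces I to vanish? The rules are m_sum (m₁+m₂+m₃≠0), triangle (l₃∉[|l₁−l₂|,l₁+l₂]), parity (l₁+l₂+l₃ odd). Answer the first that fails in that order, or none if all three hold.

triangle

m₁+m₂+m₃ = -1 + 0 + 1 = 0  ✓
triangle: |5−2|=3 ≤ l₃=1 ≤ 5+2=7  ✗
parity: l₁+l₂+l₃ = 8 is even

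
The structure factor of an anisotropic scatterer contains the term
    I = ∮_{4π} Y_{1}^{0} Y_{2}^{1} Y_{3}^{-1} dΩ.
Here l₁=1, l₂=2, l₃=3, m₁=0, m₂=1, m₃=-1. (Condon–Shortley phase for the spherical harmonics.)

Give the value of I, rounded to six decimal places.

Checks pass: Σm=0; 6 even; l₃=3∈[1,3].
(2·1+1)(2·2+1)(2·3+1) = 105
Δ: 0! 2! 4! / 7! → 1/105
sum: t=0:+1/4 = 1/4
3j²(1 2 3; 0 0 0) = Δ·Π!·Σ² = 3/35  (sign -1)
sum: t=0:+1/6 = 1/6
3j²(1 2 3; 0 1 -1) = Δ·Π!·Σ² = 8/105  (sign +1)
combine: 4πI² = 105·3/35·8/105 = 24/35
take √, sign -1: I = -0.23359668

-0.233597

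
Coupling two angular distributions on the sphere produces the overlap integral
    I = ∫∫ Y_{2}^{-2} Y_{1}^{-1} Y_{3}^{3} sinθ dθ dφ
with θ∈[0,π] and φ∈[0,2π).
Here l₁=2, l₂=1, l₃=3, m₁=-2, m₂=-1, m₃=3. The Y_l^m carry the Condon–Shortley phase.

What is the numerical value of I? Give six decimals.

-0.319865

Checks pass: Σm=0; 6 even; l₃=3∈[1,3].
(2·2+1)(2·1+1)(2·3+1) = 105
Δ: 0! 4! 2! / 7! → 1/105
sum: t=0:+1/4 = 1/4
3j²(2 1 3; 0 0 0) = Δ·Π!·Σ² = 3/35  (sign -1)
sum: t=0:+1/48 = 1/48
3j²(2 1 3; -2 -1 3) = Δ·Π!·Σ² = 1/7  (sign +1)
combine: 4πI² = 105·3/35·1/7 = 9/7
take √, sign -1: I = -0.31986543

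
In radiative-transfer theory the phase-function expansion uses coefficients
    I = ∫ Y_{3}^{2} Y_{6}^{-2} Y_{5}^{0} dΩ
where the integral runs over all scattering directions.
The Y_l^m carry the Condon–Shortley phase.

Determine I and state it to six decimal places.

Rules hold: Σm=0, L=14 even, 3≤5≤9.
N = 7·13·11 = 1001
Δ = 4!·2!·8!/15! = 1/675675
Racah Σ t=1..3: t=1:−1/8640 t=2:+1/2304 t=3:−1/8640 = 7/34560
⇒ 3j(3 6 5; 0 0 0)² = 7/429, sgn -1
Racah Σ t=0..1: t=0:+1/13824 t=1:−1/8640 = -1/23040
⇒ 3j(3 6 5; 2 -2 0)² = 2/429, sgn +1
4πI² = N·(3j₀)²·(3jₘ)² = 98/1287
I = -1·√(0.0761461/4π) = -0.07784287

-0.077843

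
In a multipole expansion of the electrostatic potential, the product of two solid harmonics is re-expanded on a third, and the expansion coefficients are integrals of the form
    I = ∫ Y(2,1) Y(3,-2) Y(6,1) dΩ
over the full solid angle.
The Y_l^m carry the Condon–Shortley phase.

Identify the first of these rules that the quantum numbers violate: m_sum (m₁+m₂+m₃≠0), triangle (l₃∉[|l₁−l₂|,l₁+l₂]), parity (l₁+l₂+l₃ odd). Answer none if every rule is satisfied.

triangle

m₁+m₂+m₃ = 1 − 2 + 1 = 0  ✓
triangle: |2−3|=1 ≤ l₃=6 ≤ 2+3=5  ✗
parity: l₁+l₂+l₃ = 11 is odd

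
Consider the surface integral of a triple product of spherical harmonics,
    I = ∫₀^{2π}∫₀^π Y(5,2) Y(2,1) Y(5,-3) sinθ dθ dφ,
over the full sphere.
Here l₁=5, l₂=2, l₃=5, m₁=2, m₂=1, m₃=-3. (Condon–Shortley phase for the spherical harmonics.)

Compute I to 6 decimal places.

m-sum 0 ✓  L=12 even ✓  3≤5≤7 ✓
Π(2lᵢ+1) = 11×5×11 = 605
triangle coeff Δ(5,2,5) = 1/38610
Σ_t [0,2]: t=0:+1/2880 t=1:−1/576 t=2:+1/2880 = -1/960
(3j)²=10/429 [(5 2 5; 0 0 0)], sign=+1
Σ_t [1,2]: t=1:−1/2880 t=2:+1/10080 = -1/4032
(3j)²=10/429 [(5 2 5; 2 1 -3)], sign=-1
⇒ 4πI² = 500/1521
I = (-1)√(500/1521/(4π)) = -0.16173926

-0.161739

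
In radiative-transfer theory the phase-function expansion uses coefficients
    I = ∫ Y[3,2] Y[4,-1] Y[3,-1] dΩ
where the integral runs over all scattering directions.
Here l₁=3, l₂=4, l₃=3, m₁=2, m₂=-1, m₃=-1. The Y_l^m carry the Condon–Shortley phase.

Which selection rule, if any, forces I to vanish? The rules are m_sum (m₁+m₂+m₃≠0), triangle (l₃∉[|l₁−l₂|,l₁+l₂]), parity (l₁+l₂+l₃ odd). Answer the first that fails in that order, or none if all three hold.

m₁+m₂+m₃ = 2 − 1 − 1 = 0  ✓
triangle: |3−4|=1 ≤ l₃=3 ≤ 3+4=7  ✓
parity: l₁+l₂+l₃ = 10 is even  ✓

none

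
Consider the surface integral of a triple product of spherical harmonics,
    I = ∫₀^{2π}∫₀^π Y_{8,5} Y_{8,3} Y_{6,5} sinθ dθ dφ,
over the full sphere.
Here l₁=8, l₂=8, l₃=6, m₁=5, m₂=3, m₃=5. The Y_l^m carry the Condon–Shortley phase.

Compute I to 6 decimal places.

m-sum = 5 + 3 + 5 = 13 ≠ 0 ⇒ I = 0

0.000000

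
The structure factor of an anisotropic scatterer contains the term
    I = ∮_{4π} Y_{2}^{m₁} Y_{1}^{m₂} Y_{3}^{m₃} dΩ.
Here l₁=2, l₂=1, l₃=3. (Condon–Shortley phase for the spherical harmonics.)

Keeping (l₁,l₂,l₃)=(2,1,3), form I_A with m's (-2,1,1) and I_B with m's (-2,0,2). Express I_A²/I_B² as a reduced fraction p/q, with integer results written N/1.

1/5

Shared (l₁,l₂,l₃)=(2,1,3): N and (l;000)² cancel in I_A²/I_B².
A: Δ = 0!·4!·2!/7! = 1/105; Racah Σ t=0..0: t=0:+1/48 = 1/48; ⇒ 3j(2 1 3; -2 1 1)² = 1/105, sgn +1
B: Δ = 0!·4!·2!/7! = 1/105; Racah Σ t=0..0: t=0:+1/24 = 1/24; ⇒ 3j(2 1 3; -2 0 2)² = 1/21, sgn -1
I_A²/I_B² = (1/105)/(1/21) = 1/5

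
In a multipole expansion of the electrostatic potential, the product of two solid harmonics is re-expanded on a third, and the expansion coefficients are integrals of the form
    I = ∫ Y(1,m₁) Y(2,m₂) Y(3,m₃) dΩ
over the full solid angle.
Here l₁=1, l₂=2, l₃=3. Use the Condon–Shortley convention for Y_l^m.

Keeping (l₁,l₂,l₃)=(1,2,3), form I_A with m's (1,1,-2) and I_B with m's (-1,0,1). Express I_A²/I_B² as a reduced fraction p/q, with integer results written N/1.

Same 1,2,3: normalisation and zero-m 3j drop out of the ratio.
A: Δ: 0! 2! 4! / 7! → 1/105; sum: t=0:+1/12 = 1/12; 3j²(1 2 3; 1 1 -2) = Δ·Π!·Σ² = 2/21  (sign -1)
B: Δ: 0! 2! 4! / 7! → 1/105; sum: t=0:+1/8 = 1/8; 3j²(1 2 3; -1 0 1) = Δ·Π!·Σ² = 2/35  (sign +1)
I_A²/I_B² = (2/21)/(2/35) = 5/3

5/3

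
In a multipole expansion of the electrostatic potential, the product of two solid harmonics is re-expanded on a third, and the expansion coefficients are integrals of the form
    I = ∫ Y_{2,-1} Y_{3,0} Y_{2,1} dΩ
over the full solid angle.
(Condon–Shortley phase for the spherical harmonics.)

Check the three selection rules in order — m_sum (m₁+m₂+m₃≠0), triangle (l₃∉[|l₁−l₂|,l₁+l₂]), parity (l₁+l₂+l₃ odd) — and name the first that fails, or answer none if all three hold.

azimuthal sum: -1 + 0 + 1 = 0  ✓
1 ≤ 2 ≤ 5 (triangle on l)  ✓
L = 2 + 3 + 2 = 7 (odd)  ✗

parity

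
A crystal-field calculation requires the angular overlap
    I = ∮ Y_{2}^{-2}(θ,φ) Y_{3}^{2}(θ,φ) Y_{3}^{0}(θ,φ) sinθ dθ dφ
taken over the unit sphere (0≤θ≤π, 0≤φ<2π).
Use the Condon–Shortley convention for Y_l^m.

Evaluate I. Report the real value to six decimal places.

-0.188063

Checks pass: Σm=0; 8 even; l₃=3∈[1,5].
(2·2+1)(2·3+1)(2·3+1) = 245
Δ: 2! 2! 4! / 9! → 1/3780
sum: t=0:+1/24 t=1:−1/4 t=2:+1/24 = -1/6
3j²(2 3 3; 0 0 0) = Δ·Π!·Σ² = 4/105  (sign +1)
sum: t=2:+1/24 = 1/24
3j²(2 3 3; -2 2 0) = Δ·Π!·Σ² = 1/21  (sign -1)
combine: 4πI² = 245·4/105·1/21 = 4/9
take √, sign -1: I = -0.18806319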